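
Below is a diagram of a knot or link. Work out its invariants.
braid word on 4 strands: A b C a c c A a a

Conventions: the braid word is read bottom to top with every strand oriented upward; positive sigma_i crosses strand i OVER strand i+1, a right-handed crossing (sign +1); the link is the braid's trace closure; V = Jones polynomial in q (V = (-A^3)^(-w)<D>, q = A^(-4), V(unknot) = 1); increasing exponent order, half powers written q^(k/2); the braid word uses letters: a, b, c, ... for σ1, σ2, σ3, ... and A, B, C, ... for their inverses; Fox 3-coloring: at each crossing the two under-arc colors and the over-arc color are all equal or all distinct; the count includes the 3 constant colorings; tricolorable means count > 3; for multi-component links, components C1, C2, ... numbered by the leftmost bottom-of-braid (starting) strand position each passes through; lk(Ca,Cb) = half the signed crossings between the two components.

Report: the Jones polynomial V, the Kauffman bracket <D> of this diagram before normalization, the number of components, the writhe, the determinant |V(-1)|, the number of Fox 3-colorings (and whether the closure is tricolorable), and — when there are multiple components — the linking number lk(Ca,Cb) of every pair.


Jones polynomial: V(q) = 1
<D> = -A^9; writhe +3
components 1, writhe +3 (9 crossings)
3-colorings: 3 of 3^9, det 1 — not tricolorable
note: w = +3 shifts under R1 moves; the (-A^3)^(-3) factor cancels that in V


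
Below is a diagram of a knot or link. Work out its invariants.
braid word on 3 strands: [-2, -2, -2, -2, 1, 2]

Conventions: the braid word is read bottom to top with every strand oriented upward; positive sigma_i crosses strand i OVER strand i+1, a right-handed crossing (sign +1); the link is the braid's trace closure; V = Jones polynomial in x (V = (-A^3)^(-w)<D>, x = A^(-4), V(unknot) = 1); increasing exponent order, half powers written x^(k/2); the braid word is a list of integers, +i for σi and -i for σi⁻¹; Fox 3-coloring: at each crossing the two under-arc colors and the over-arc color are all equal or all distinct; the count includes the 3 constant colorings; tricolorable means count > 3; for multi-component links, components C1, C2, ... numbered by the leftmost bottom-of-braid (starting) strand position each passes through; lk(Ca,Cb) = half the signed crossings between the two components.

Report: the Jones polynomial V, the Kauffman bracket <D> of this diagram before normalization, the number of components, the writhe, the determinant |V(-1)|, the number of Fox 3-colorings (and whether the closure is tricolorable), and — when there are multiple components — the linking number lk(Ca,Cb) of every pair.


V = -x^-4 + x^-3 + x^-1
<D> = A^-2 + A^6 - A^10 (w = -2)
1 component over 6 crossings, w = -2
9 Fox colorings among 3^6, |V(-1)| = 3: tricolorable
why: V spans 3 powers of x: at least 3 crossings in any diagram


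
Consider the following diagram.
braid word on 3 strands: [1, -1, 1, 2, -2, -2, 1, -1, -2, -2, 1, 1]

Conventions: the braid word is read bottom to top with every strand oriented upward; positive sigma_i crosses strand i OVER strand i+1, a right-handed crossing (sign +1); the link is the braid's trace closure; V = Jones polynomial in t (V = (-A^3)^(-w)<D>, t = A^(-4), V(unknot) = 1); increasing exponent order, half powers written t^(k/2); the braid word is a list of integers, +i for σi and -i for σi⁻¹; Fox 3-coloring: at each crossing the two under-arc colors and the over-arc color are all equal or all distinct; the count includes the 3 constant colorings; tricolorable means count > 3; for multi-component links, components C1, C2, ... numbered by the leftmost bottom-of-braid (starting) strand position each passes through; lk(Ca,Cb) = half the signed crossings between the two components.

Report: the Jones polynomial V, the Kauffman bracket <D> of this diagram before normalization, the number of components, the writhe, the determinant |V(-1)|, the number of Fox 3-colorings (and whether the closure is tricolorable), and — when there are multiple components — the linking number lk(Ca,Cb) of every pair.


V = -t^-3 + t^-2 - t^-1 + 3 - t + t^2 - t^3
<D> = -A^-12 + A^-8 - A^-4 + 3 - A^4 + A^8 - A^12 (w = 0)
1 component over 12 crossings, w = 0
27 Fox colorings among 3^12, |V(-1)| = 9: tricolorable
why: V is palindromic (span 6, det 9): t -> 1/t fixes it; necessary, not sufficient, for amphichirality


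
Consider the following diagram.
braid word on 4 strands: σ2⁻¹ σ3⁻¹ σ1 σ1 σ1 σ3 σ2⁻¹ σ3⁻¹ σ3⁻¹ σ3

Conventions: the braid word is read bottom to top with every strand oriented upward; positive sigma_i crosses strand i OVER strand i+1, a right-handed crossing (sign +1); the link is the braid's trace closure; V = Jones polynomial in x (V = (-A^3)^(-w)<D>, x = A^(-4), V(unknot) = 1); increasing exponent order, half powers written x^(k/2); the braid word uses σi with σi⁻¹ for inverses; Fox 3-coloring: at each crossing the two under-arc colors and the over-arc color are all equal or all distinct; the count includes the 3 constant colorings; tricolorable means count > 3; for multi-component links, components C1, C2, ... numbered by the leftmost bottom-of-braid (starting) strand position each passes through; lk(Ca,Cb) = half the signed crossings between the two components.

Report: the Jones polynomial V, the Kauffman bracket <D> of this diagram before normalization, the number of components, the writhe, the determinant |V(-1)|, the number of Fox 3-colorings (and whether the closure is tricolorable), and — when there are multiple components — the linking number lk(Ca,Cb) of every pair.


V(x) = -x^(-3/2) - 2x^(1/2) + x^(3/2) - x^(5/2) + x^(7/2)
bracket: A^-14 - A^-10 + A^-6 - 2A^-2 - A^6, w = 0
2 components, writhe 0, over 10 crossings
lk(C1,C2) = -1
det 6, colorings 9 of 3^10 — tricolorable
observation: det 6 = |V(-1)|; divisible by 3, so tricolorable


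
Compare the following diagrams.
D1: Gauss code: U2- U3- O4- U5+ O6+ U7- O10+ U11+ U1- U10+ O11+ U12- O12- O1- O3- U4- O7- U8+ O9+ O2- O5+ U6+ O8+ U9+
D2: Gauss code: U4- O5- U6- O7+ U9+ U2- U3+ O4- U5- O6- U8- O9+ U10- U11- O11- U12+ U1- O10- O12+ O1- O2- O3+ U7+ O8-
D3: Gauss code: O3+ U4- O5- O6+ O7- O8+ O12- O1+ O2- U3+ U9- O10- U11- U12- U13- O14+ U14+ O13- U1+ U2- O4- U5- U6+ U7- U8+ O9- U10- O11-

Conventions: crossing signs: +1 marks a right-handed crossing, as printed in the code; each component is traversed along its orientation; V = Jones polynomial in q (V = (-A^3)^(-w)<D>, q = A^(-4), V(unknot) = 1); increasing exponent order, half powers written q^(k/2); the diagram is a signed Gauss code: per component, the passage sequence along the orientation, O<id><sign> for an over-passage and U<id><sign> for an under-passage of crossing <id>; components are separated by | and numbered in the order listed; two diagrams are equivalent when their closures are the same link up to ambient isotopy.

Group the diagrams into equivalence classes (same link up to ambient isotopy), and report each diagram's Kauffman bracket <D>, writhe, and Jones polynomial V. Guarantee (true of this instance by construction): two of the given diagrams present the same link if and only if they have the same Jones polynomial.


grouping into links: {D1} | {D2} | {D3}
V(D1) = -q^-3 + 2q^-2 - 2q^-1 + 3 - 2q + 2q^2 - q^3  (w 0, c 12, <D> = -A^-12 + 2A^-8 - 2A^-4 + 3 - 2A^4 + 2A^8 - A^12)
V(D2) = q^-5 - 2q^-4 + 2q^-3 - 2q^-2 + 2q^-1 - 1 + q  (w -4, c 12, <D> = A^-16 - A^-12 + 2A^-8 - 2A^-4 + 2 - 2A^4 + A^8)
V(D3) = -q^-6 + q^-5 - q^-4 + 2q^-3 - q^-2 + q^-1  [14 crossings, <D> = A^-8 - A^-4 + 2 - A^4 + A^8 - A^12, w = -4]
why: 3 values of V(q) split the 3 diagrams


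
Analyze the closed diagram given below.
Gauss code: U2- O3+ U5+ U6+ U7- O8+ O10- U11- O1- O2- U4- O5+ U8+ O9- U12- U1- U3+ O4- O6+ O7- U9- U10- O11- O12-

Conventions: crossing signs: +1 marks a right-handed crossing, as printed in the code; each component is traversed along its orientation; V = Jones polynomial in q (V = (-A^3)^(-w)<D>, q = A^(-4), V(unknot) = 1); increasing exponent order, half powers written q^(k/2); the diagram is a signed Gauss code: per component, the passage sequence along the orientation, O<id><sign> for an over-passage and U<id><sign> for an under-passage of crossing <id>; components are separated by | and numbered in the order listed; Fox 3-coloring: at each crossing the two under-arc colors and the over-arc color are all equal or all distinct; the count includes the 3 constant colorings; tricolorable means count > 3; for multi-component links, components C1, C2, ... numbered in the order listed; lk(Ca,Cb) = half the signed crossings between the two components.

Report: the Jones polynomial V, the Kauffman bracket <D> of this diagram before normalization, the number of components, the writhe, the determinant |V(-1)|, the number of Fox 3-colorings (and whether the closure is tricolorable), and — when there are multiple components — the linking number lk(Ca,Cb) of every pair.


V = q^-7 - 2q^-6 + 2q^-5 - 3q^-4 + 3q^-3 - 2q^-2 + 2q^-1
<D> = 2A^-8 - 2A^-4 + 3 - 3A^4 + 2A^8 - 2A^12 + A^16 (w = -4)
1 component over 12 crossings, w = -4
9 Fox colorings among 3^12, |V(-1)| = 15: tricolorable
why: |V(-1)| = 15: so tricolorable, since 3 divides 15


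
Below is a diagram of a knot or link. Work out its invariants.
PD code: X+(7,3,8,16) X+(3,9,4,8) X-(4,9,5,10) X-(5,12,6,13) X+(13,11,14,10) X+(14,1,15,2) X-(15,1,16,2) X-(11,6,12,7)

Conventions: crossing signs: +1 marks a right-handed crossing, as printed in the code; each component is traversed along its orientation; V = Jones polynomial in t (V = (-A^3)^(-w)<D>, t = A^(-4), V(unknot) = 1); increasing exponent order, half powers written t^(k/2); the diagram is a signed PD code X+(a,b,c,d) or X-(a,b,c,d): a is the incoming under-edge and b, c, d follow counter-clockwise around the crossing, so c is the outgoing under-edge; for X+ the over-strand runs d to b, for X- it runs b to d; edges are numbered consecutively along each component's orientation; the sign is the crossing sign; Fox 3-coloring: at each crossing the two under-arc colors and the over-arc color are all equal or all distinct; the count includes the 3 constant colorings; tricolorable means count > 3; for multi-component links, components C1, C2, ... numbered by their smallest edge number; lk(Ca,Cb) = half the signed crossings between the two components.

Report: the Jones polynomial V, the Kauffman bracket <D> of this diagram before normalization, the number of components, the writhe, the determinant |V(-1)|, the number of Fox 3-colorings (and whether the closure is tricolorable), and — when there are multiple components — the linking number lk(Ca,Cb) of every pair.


Jones polynomial: V(t) = -t^(-5/2) - t^(5/2)
<D> = -A^-10 - A^10; writhe 0
components 2, writhe 0 (8 crossings)
linking number lk(C1,C2) = 0
3-colorings: 9 of 3^9, det 0 — tricolorable
note: w = 0 (over 8 crossings) is diagram-only; (-A^3)^(0) removes it from V


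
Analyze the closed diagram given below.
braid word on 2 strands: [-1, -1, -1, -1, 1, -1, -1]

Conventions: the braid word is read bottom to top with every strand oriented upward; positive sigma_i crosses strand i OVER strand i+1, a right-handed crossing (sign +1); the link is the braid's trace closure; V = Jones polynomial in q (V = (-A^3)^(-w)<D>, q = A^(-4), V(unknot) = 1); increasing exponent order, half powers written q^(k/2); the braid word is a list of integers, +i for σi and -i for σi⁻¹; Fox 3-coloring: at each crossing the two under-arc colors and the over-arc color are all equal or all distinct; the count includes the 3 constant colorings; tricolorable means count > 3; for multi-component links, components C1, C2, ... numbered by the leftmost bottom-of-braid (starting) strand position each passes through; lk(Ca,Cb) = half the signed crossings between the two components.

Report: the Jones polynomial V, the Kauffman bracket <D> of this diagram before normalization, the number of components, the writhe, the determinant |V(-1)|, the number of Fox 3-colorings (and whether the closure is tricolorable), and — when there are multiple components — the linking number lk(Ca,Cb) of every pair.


Jones polynomial: V(q) = -q^-7 + q^-6 - q^-5 + q^-4 + q^-2
<D> = -A^-7 - A + A^5 - A^9 + A^13; writhe -5
components 1, writhe -5 (7 crossings)
3-colorings: 3 of 3^7, det 5 — not tricolorable
note: the span of V is 5, forcing >= 5 crossings in any diagram


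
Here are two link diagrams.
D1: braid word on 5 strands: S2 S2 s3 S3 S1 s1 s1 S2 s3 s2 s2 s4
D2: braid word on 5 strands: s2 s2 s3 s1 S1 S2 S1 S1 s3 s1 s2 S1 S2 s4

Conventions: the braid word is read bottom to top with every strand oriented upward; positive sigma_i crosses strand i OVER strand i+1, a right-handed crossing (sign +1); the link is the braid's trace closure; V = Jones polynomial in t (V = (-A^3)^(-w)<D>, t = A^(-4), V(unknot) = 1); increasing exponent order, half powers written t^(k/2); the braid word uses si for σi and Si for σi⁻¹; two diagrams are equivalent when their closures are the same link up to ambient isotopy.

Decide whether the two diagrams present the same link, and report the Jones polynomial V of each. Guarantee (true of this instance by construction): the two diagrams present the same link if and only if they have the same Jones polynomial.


equivalent: no
V(D1) = 1  (w +2, c 12, <D> = A^6)
V(D2) = t^-2 - t^-1 + 2 - 2t + t^2 - t^3 + t^4  [14 crossings, <D> = A^-10 - A^-6 + A^-2 - 2A^2 + 2A^6 - A^10 + A^14, w = +2]
key observation: 2 classes among 2 diagrams; unequal V(t) rules out equality


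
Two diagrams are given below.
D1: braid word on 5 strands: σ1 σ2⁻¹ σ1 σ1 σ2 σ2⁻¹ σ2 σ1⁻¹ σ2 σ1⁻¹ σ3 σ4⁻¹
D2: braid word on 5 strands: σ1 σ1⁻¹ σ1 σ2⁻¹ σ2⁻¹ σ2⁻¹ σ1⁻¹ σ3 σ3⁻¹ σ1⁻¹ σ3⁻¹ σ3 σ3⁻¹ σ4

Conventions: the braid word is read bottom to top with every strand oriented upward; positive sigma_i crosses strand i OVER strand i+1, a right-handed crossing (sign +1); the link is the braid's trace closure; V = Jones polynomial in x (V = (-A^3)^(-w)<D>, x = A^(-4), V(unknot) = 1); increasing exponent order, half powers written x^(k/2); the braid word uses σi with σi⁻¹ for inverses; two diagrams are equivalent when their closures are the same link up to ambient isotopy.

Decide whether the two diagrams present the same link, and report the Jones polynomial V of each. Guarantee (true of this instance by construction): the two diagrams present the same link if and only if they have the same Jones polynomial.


equivalent: no
D1 (bracket A^6; 12 crossings at w = +2): V = 1
V(D2) = -x^-4 + x^-3 + x^-1  [14 crossings, <D> = A^-8 + 1 - A^4, w = -4]
observation: V(x) takes 2 values over 2 diagrams, fixing the grouping


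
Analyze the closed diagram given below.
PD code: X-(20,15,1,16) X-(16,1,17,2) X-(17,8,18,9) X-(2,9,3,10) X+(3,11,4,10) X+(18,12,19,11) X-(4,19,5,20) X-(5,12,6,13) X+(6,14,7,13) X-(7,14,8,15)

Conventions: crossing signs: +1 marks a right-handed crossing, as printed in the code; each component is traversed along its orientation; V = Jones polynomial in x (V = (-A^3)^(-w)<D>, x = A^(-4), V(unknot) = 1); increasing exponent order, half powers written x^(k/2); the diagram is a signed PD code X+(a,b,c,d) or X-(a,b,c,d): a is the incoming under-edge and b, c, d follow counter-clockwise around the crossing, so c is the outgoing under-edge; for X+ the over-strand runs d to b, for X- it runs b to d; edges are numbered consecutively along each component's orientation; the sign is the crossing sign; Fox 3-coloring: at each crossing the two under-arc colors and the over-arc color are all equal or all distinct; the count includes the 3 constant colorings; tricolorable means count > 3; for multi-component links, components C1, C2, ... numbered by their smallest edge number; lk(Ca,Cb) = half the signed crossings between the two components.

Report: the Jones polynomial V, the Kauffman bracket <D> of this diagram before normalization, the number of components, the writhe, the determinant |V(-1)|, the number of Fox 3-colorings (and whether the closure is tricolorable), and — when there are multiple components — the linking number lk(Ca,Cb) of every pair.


V = -x^-4 + x^-3 + x^-1
<D> = A^-8 + 1 - A^4 (w = -4)
1 component over 10 crossings, w = -4
9 Fox colorings among 3^10, |V(-1)| = 3: tricolorable
why: the span of V is 3, forcing >= 3 crossings in any diagram


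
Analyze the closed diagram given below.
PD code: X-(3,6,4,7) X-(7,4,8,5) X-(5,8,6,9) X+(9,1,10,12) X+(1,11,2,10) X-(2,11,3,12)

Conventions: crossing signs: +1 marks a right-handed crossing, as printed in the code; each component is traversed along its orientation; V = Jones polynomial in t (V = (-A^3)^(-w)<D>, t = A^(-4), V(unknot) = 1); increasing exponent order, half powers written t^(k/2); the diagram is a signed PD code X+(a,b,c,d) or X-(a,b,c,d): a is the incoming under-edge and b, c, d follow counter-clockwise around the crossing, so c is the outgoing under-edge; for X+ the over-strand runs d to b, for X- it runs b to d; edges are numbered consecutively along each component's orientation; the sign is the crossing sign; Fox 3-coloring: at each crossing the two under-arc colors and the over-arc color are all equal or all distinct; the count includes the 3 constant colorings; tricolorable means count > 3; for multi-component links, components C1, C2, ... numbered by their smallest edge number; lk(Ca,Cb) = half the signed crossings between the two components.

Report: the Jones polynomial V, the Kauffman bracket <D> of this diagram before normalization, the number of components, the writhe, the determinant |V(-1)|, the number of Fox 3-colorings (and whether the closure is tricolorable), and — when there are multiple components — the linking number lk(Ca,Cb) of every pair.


Jones polynomial: V(t) = -t^-4 + t^-3 + t^-1
<D> = A^-2 + A^6 - A^10; writhe -2
components 1, writhe -2 (6 crossings)
3-colorings: 9 of 3^6, det 3 — tricolorable
note: |V(-1)| = 3: so tricolorable, since 3 divides 3


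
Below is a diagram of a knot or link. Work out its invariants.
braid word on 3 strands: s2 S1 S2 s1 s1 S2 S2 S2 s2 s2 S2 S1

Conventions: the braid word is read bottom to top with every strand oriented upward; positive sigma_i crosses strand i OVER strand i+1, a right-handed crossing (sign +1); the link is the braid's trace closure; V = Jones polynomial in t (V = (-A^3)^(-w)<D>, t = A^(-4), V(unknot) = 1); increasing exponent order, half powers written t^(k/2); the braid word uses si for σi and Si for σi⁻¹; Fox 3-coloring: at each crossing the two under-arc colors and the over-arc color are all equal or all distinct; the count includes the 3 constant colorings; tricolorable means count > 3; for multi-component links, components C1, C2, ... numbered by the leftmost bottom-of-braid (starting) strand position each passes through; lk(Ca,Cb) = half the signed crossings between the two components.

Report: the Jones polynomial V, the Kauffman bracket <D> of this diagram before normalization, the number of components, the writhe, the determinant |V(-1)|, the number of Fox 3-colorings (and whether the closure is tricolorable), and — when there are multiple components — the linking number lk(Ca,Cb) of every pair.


V(t) = -t^-5 + t^-4 - t^-3 + 2t^-2 - t^-1 + 2 - t
bracket: -A^-10 + 2A^-6 - A^-2 + 2A^2 - A^6 + A^10 - A^14, w = -2
1 component, writhe -2, over 12 crossings
det 9, colorings 9 of 3^12 — tricolorable
observation: the span of V is 6, forcing >= 6 crossings in any diagram


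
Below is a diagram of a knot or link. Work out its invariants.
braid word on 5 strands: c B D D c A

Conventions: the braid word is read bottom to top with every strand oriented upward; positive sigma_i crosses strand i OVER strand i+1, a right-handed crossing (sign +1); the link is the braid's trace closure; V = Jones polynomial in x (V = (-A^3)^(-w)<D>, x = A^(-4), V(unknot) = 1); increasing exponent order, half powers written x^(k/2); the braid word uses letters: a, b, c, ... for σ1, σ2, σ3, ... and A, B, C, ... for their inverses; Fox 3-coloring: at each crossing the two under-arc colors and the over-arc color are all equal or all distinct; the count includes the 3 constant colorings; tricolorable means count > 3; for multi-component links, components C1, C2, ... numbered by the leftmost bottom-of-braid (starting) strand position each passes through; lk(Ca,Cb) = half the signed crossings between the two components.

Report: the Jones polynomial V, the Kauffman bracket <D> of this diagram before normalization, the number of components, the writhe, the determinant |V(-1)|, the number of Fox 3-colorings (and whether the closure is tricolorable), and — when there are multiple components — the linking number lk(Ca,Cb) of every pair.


V(x) = x^-2 + 2 + x^2
bracket: A^-14 + 2A^-6 + A^2, w = -2
3 components, writhe -2, over 6 crossings
lk(C1,C2) = +1
linking number lk(C1,C3) = 0
lk(C2,C3): -1
det 4, colorings 3 of 3^6 — not tricolorable
observation: |V(-1)| = 4: so not tricolorable, since 3 does not divide 4


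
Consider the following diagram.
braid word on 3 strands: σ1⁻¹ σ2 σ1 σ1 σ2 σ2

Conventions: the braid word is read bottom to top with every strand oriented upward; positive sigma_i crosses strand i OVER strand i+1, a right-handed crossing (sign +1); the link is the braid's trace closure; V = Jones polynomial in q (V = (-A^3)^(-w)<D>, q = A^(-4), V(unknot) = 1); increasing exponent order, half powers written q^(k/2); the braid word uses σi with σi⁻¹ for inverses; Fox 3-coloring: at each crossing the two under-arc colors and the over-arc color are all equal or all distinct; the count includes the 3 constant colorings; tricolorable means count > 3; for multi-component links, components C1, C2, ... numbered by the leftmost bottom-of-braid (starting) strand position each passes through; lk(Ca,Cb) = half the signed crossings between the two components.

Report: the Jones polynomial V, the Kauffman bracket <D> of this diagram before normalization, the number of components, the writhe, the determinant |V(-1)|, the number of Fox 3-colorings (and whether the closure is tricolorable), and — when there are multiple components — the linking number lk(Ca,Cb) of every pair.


V(q) = q - q^2 + 2q^3 - q^4 + q^5 - q^6
bracket: -A^-12 + A^-8 - A^-4 + 2 - A^4 + A^8, w = +4
1 component, writhe +4, over 6 crossings
det 7, colorings 3 of 3^6 — not tricolorable
observation: the span of V is 5, forcing >= 5 crossings in any diagram


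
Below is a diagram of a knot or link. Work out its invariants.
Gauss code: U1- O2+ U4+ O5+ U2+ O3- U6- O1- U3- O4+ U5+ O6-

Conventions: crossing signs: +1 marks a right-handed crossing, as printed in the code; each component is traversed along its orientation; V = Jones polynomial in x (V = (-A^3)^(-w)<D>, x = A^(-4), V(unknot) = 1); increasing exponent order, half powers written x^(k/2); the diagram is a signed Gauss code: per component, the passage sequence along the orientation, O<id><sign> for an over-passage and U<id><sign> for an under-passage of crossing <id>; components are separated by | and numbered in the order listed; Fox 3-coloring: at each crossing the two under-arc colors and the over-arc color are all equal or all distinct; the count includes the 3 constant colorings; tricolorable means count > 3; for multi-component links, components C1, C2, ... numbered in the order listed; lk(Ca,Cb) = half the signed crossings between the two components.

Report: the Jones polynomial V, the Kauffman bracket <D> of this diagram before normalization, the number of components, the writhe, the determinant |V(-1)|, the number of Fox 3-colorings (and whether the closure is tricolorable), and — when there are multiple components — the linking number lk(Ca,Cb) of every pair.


V = -x^-3 + 2x^-2 - 2x^-1 + 3 - 2x + 2x^2 - x^3
<D> = -A^-12 + 2A^-8 - 2A^-4 + 3 - 2A^4 + 2A^8 - A^12 (w = 0)
1 component over 6 crossings, w = 0
3 Fox colorings among 3^6, |V(-1)| = 13: not tricolorable
why: |V(-1)| = 13: so not tricolorable, since 3 does not divide 13


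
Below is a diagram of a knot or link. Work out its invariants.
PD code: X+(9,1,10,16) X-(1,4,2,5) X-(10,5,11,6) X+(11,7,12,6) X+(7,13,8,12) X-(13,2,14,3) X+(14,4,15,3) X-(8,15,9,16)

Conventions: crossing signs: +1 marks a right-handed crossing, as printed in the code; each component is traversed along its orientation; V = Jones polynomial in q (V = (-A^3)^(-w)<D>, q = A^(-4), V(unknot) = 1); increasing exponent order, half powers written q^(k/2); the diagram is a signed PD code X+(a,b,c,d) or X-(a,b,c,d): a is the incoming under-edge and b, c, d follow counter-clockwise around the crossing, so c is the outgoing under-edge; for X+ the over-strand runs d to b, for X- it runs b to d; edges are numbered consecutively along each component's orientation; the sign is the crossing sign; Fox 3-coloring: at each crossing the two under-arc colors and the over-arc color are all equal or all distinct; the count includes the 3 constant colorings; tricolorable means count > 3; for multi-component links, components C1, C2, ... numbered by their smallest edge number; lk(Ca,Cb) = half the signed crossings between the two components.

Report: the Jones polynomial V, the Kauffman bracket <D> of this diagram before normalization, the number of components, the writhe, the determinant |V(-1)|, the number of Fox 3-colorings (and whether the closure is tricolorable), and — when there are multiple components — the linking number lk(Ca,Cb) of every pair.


Jones polynomial: V(q) = 1
<D> = 1; writhe 0
components 1, writhe 0 (8 crossings)
3-colorings: 3 of 3^8, det 1 — not tricolorable
note: |V(-1)| = 1: so not tricolorable, since 3 does not divide 1


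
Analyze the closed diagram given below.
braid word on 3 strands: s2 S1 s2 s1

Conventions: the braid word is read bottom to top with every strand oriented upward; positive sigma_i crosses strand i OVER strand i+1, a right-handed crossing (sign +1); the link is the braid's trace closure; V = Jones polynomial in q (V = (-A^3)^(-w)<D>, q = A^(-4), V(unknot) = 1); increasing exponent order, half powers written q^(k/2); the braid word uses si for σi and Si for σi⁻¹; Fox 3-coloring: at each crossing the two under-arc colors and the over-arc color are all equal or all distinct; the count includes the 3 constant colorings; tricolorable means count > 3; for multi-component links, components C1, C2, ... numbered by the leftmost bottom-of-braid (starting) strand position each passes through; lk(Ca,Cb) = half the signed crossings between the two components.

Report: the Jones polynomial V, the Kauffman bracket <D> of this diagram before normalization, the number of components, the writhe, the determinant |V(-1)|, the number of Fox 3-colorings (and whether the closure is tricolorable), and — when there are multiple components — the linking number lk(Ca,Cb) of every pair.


V = 1
<D> = A^6 (w = +2)
1 component over 4 crossings, w = +2
3 Fox colorings among 3^4, |V(-1)| = 1: not tricolorable
why: |V(-1)| = 1: so not tricolorable, since 3 does not divide 1


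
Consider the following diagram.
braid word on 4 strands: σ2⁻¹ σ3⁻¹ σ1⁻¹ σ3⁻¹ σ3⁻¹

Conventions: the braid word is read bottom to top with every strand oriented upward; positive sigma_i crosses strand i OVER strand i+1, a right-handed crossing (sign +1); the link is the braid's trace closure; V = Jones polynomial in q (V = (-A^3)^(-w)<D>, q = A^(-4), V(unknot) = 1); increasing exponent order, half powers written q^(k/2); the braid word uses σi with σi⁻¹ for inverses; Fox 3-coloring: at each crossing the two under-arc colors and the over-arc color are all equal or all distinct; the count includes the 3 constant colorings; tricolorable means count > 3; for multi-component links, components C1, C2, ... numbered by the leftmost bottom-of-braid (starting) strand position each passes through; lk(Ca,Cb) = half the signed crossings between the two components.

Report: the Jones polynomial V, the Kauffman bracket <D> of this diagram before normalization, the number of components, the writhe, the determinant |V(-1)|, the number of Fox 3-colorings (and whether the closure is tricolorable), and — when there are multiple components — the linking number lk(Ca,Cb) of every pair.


V = -q^-4 + q^-3 + q^-1
<D> = -A^-11 - A^-3 + A (w = -5)
1 component over 5 crossings, w = -5
9 Fox colorings among 3^5, |V(-1)| = 3: tricolorable
why: w = -5 (over 5 crossings) is diagram-only; (-A^3)^(5) removes it from V


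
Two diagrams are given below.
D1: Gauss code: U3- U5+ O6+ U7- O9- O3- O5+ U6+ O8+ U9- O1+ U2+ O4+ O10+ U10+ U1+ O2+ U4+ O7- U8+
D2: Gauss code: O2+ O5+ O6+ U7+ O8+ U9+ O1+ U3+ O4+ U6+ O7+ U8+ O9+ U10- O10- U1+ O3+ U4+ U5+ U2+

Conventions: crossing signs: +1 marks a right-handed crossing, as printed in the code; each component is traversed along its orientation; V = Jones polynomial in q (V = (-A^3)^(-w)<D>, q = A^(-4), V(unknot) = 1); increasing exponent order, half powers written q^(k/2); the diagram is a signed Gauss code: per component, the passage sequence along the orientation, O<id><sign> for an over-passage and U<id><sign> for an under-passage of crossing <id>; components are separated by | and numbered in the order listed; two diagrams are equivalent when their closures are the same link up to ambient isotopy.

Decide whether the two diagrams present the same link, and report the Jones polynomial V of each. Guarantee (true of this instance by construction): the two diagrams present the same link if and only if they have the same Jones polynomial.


equivalent: no
V(D1) = q^-1 - 1 + 2q - 3q^2 + 3q^3 - 2q^4 + 2q^5 - q^6  (w +4, c 10, <D> = -A^-12 + 2A^-8 - 2A^-4 + 3 - 3A^4 + 2A^8 - A^12 + A^16)
V(D2) = q^3 + q^5 - q^6 + q^7 - q^8 + q^9 - q^10  [10 crossings, <D> = -A^-16 + A^-12 - A^-8 + A^-4 - 1 + A^4 + A^12, w = +8]
key observation: 2 classes among 2 diagrams; unequal V(q) rules out equality


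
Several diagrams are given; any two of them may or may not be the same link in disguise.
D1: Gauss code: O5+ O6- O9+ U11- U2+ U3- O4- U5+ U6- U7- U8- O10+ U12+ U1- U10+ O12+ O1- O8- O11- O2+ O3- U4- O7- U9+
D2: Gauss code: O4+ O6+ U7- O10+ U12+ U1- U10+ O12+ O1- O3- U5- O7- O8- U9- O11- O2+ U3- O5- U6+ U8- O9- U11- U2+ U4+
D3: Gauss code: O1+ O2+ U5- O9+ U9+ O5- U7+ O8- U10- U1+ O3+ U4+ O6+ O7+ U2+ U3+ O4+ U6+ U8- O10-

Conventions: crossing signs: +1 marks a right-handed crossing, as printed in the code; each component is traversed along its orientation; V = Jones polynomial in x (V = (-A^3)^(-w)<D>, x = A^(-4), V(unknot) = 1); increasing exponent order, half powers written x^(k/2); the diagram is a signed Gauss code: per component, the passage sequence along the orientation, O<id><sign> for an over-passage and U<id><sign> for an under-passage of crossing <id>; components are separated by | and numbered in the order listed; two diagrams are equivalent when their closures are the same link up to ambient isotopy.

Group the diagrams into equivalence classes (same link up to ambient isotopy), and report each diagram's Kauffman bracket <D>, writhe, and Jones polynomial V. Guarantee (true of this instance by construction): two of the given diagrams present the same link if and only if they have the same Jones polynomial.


equivalence classes: {D1} | {D2} | {D3}
D1 (bracket A^-2 + A^6 - A^10; 12 crossings at w = -2): V = -x^-4 + x^-3 + x^-1
V(D2) = -x^-6 + x^-5 - x^-4 + 2x^-3 - x^-2 + x^-1  [12 crossings, <D> = A^-2 - A^2 + 2A^6 - A^10 + A^14 - A^18, w = -2]
D3 (bracket -A^-12 + A^-8 - A^-4 + 2 - A^4 + A^8; 10 crossings at w = +4): V = x - x^2 + 2x^3 - x^4 + x^5 - x^6
key observation: 3 classes among 3 diagrams; unequal V(x) rules out equality


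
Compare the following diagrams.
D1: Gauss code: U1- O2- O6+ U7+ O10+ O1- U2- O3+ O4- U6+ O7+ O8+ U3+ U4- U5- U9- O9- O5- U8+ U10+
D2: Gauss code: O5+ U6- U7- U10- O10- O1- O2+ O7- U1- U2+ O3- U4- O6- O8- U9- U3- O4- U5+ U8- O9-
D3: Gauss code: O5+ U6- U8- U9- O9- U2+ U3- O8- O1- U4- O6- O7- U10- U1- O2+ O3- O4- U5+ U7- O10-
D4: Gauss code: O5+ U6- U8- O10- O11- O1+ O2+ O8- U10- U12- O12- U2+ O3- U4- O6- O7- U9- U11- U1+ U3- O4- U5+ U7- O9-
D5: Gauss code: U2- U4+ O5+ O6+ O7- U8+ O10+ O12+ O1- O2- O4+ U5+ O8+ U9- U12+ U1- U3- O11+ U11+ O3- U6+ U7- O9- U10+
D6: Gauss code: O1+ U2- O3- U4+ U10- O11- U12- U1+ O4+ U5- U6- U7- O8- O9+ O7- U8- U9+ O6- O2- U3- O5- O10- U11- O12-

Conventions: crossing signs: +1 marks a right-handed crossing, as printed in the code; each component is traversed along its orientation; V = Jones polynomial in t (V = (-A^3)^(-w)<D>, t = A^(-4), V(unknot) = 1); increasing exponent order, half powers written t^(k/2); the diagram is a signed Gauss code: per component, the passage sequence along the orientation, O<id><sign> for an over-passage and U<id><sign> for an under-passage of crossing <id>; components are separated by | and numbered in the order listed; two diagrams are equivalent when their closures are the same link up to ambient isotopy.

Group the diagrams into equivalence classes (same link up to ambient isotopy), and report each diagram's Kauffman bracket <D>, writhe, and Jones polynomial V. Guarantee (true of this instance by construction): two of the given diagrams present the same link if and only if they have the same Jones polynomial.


equivalence classes: {D1} | {D5} | {D2, D3, D4, D6}
D1 (bracket 1; 10 crossings at w = 0): V = 1
V(D2) = -t^-6 + t^-5 - t^-4 + 2t^-3 - t^-2 + t^-1  [10 crossings, <D> = A^-14 - A^-10 + 2A^-6 - A^-2 + A^2 - A^6, w = -6]
V(D3) = -t^-6 + t^-5 - t^-4 + 2t^-3 - t^-2 + t^-1  (w -6, c 10, <D> = A^-14 - A^-10 + 2A^-6 - A^-2 + A^2 - A^6)
V(D4) = -t^-6 + t^-5 - t^-4 + 2t^-3 - t^-2 + t^-1  (w -6, c 12, <D> = A^-14 - A^-10 + 2A^-6 - A^-2 + A^2 - A^6)
V(D5) = t + t^3 - t^4  [12 crossings, <D> = -A^-10 + A^-6 + A^2, w = +2]
D6 (bracket A^-14 - A^-10 + 2A^-6 - A^-2 + A^2 - A^6; 12 crossings at w = -6): V = -t^-6 + t^-5 - t^-4 + 2t^-3 - t^-2 + t^-1
key observation: 3 values of V(t) split the 6 diagrams


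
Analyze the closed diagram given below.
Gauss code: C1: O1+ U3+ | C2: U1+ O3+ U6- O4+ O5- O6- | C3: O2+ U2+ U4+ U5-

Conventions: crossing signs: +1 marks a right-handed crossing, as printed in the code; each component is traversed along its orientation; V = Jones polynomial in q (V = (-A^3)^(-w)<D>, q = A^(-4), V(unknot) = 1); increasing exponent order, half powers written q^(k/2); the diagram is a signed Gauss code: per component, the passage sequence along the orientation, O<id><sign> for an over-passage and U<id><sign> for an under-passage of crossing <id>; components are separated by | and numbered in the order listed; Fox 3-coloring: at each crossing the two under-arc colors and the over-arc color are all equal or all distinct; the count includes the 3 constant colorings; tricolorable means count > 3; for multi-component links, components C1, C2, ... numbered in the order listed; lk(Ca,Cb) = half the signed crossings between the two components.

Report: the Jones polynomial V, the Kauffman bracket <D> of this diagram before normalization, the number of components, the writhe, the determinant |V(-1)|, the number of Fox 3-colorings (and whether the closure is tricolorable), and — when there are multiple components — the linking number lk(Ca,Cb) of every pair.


V(q) = 1 + q + q^2 + q^3
bracket: A^-6 + A^-2 + A^2 + A^6, w = +2
3 components, writhe +2, over 6 crossings
lk(C1,C2) = +1
linking number lk(C1,C3) = 0
lk(C2,C3): 0
det 0, colorings 9 of 3^6 — tricolorable
observation: w = +2 (over 6 crossings) is diagram-only; (-A^3)^(-2) removes it from V


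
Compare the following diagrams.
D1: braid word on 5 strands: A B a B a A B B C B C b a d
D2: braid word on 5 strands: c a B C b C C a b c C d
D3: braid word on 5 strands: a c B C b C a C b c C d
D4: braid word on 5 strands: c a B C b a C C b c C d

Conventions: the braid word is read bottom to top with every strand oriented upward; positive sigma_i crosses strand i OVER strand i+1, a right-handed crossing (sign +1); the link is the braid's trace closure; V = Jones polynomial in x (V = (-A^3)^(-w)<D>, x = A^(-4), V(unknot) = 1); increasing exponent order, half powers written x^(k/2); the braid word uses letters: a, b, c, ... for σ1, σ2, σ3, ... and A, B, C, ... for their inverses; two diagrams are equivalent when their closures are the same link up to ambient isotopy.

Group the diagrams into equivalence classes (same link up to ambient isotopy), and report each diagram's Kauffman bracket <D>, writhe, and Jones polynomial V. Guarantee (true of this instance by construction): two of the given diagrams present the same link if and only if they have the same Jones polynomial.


grouping into links: {D1} | {D2, D3, D4}
V(D1) = -x^-7 + x^-6 - x^-5 + x^-4 + x^-2  (w -4, c 14, <D> = A^-4 + A^4 - A^8 + A^12 - A^16)
D2 (bracket -A^-6 + 2A^-2 - 2A^2 + 3A^6 - 2A^10 + 2A^14 - A^18; 12 crossings at w = +2): V = -x^-3 + 2x^-2 - 2x^-1 + 3 - 2x + 2x^2 - x^3
V(D3) = -x^-3 + 2x^-2 - 2x^-1 + 3 - 2x + 2x^2 - x^3  [12 crossings, <D> = -A^-6 + 2A^-2 - 2A^2 + 3A^6 - 2A^10 + 2A^14 - A^18, w = +2]
D4 (bracket -A^-6 + 2A^-2 - 2A^2 + 3A^6 - 2A^10 + 2A^14 - A^18; 12 crossings at w = +2): V = -x^-3 + 2x^-2 - 2x^-1 + 3 - 2x + 2x^2 - x^3
key observation: comparing 4 Jones polynomials yields 2 groups


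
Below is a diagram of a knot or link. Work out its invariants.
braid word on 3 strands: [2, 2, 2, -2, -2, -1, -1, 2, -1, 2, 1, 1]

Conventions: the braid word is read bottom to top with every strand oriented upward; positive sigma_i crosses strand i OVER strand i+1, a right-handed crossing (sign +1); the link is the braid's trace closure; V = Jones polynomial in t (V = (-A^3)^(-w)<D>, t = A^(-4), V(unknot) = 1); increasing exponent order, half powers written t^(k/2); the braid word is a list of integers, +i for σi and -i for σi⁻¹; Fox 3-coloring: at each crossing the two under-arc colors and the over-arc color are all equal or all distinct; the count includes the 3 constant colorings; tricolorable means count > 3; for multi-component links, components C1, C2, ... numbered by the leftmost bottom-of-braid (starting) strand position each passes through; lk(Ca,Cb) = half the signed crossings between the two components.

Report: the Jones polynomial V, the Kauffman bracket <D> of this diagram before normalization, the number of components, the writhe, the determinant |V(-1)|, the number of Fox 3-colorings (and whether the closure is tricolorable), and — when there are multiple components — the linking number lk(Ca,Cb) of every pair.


V = -t^-1 + 2 - t + 2t^2 - t^3 + t^4 - t^5
<D> = -A^-14 + A^-10 - A^-6 + 2A^-2 - A^2 + 2A^6 - A^10 (w = +2)
1 component over 12 crossings, w = +2
9 Fox colorings among 3^12, |V(-1)| = 9: tricolorable
why: the word shrinks to σ2 σ1⁻¹ σ1⁻¹ σ2 σ1⁻¹ σ2 σ1 σ1 after cancelling


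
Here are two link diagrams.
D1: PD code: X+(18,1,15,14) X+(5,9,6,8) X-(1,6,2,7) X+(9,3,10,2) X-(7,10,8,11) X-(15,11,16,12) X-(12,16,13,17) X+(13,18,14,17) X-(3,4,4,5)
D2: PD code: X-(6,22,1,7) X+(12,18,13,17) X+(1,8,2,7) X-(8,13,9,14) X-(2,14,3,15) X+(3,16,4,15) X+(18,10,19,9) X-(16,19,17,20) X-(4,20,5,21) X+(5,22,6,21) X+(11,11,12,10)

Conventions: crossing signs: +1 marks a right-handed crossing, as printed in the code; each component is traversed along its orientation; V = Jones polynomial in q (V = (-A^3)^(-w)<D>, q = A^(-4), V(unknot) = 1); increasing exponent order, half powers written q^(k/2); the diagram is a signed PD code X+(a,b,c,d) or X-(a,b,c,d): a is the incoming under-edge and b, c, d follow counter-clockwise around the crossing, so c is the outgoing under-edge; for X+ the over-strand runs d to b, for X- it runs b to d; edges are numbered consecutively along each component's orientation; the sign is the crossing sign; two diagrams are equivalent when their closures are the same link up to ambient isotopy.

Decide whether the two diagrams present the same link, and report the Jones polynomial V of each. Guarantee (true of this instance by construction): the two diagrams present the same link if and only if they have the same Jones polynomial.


equivalent: yes
D1 (bracket A^-13 + A^7; 9 crossings at w = -1): V = -q^(-5/2) - q^(5/2)
D2 (bracket A^-7 + A^13; 11 crossings at w = +1): V = -q^(-5/2) - q^(5/2)
key observation: Reidemeister moves carry D1 (9 crossings) to D2 (11)
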